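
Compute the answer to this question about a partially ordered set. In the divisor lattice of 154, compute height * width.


Height = length of longest chain minus 1; width = size of largest antichain.
A maximum chain: 1 | 11 | 77 | 154  (height 3).
A maximum antichain: {2, 7, 11}  (width 3).
Product = 3 * 3 = 9


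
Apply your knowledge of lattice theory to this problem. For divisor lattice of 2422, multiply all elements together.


Divisors of 2422: [1, 2, 7, 14, 173, 346, 1211, 2422]
Product = n^(d(n)/2) = 2422^(8/2)
Product = 34410941495056


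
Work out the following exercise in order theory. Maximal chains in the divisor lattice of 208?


A maximal chain goes from the minimum element to a maximal element via cover relations.
Counting all min-to-max paths in the cover graph.
Total maximal chains: 5


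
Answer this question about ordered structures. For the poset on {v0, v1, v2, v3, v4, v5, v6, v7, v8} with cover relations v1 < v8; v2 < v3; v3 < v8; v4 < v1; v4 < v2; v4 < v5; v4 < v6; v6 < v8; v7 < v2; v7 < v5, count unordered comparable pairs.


A comparable pair {a,b} has a < b or b < a in the order.
Count unordered pairs where one element is strictly below the other.
Examples: {v1,v4}, {v1,v8}, {v2,v3}, {v2,v4}, ...
Total comparable pairs: 15


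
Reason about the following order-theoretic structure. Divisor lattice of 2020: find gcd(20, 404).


In a divisor lattice, meet = gcd (greatest common divisor).
By Euclidean algorithm or factoring: gcd(20,404) = 4


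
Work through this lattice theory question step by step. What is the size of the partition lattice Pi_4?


B(n) = number of set partitions of an n-element set.
B(n) satisfies the recurrence: B(n+1) = sum_k C(n,k)*B(k).
B(4) = 15


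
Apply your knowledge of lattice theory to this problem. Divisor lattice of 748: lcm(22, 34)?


Join=lcm.
gcd(22,34)=2
lcm=374


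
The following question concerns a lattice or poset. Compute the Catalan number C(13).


C(n) = C(2n, n) / (n+1).
C(26, 13) = 10400600
C(13) = 10400600 / 14 = 742900


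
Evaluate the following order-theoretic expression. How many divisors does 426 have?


Divisors of 426: [1, 2, 3, 6, 71, 142, 213, 426]
Count: 8


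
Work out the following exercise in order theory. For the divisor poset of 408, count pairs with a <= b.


The order relation is {(a,b) : a <= b}, reflexive so it includes (a,a).
Examples: (1,1), (1,102), (1,12), (1,136), (1,17), ...
Total ordered pairs: 90


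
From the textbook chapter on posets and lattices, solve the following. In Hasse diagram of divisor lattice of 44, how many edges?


A cover relation a -< b holds when a < b with no c strictly between.
Cover relations:
  1 -< 2
  1 -< 11
  2 -< 4
  2 -< 22
  4 -< 44
  11 -< 22
  22 -< 44
Total: 7


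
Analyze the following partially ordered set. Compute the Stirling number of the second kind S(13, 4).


S(n,k) = k*S(n-1,k) + S(n-1,k-1).
S(12,4) = 611501, S(12,3) = 86526
S(13,4) = 4*611501 + 86526 = 2446004 + 86526
S(13,4) = 2532530


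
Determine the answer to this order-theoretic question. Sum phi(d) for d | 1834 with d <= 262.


Divisors of 1834 up to 262: [1, 2, 7, 14, 131, 262]
phi values: [1, 1, 6, 6, 130, 130]
Sum = 274


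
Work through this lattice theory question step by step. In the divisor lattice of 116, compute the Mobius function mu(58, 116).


In a divisor lattice, mu(a,b) = mu(b/a) where mu is the classical Mobius function.
b/a = 116/58 = 2
Prime factorization of 2: primes [2]
2 is squarefree with 1 prime factor(s), so mu(2) = (-1)^1 = -1


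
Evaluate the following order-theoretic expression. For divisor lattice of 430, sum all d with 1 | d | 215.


Interval [1,215] in divisors of 430: [1, 5, 43, 215]
Sum = 264


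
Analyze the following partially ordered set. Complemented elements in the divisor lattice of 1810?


An element a is complemented if some b has a meet b = bottom, a join b = top.
a is complemented iff gcd(a, n/a)=1, i.e. a is a unitary divisor of 1810.
Complemented elements: 1, 2, 5, 10, 181, 362, ... (2 more)
Count: 8


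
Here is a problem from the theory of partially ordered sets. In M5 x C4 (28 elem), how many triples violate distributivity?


Distributive law: a ^ (b v c) = (a ^ b) v (a ^ c).
Check all 28^3 = 21952 ordered triples (a,b,c).
  e.g. a=(a1,0), b=(a2,0), c=(a3,0): lhs=(a1,0) != rhs=(0,0)
  e.g. a=(a1,0), b=(a2,0), c=(a3,1): lhs=(a1,0) != rhs=(0,0)
Total violating triples: 3840


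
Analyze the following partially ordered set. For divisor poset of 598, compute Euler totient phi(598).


phi(n) = n * prod_{p|n} (1 - 1/p).
Prime divisors of 598: [2, 13, 23]
phi(598) = 598 * (1 - 1/2) * (1 - 1/13) * (1 - 1/23)
phi(598) = 264


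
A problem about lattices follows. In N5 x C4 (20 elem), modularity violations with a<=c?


Modular law: if a <= c then a v (b ^ c) = (a v b) ^ c.
Check all triples (a,b,c) with a <= c among 20 elements.
  e.g. a=(a,0), b=(c,0), c=(b,0): lhs=(a,0) != rhs=(b,0)
  e.g. a=(a,0), b=(c,1), c=(b,0): lhs=(a,0) != rhs=(b,0)
Total violating triples: 40


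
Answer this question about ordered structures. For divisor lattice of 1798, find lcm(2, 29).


In a divisor lattice, join = lcm (least common multiple).
Compute lcm iteratively: start with first element, then lcm(current, next).
Elements: [2, 29]
lcm(2,29) = 58
Final lcm = 58


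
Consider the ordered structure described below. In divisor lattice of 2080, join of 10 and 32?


In a divisor lattice, join = lcm (least common multiple).
gcd(10,32) = 2
lcm(10,32) = 10*32/gcd = 320/2 = 160


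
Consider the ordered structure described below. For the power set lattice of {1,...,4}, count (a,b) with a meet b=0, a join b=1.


Complement pair (a,b): a meet b = bottom, a join b = top.
Here: A intersect B = {} and A union B = {1,...,4}.
Pairs found: ({},{1,2,3,4}), ({1},{2,3,4}), ({2},{1,3,4}), ({3},{1,2,4}), ... (12 more)
Total ordered pairs: 16


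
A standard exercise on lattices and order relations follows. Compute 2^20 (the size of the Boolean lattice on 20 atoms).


Power set = 2^n.
2^20 = 1048576


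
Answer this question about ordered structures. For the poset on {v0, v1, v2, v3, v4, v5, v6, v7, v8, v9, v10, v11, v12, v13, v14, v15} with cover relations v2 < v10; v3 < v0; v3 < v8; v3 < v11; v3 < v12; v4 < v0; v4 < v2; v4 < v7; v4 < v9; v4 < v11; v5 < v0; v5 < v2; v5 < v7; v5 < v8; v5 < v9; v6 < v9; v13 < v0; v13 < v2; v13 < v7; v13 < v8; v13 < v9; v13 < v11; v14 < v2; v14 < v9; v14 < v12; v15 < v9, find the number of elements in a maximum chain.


A chain is a totally ordered subset; we count the number of elements in a maximum chain.
Compute, for each element x, the size of the longest chain ending at x:
  v1: 1
  v3: 1
  v4: 1
  v5: 1
  v6: 1
  v13: 1
  ...
A maximum chain: v4 < v2 < v10
Number of elements in the longest chain: 3


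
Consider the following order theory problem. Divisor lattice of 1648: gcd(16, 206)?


Meet=gcd.
gcd(16,206)=2


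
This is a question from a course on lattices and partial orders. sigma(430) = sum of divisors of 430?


sigma(n) = sum of divisors.
Divisors of 430: [1, 2, 5, 10, 43, 86, 215, 430]
Sum = 792


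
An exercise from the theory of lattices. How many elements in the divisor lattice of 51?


Divisors of 51: [1, 3, 17, 51]
Count: 4


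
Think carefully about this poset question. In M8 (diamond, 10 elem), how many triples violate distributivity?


Distributive law: a ^ (b v c) = (a ^ b) v (a ^ c).
Check all 10^3 = 1000 ordered triples (a,b,c).
  e.g. a=a1, b=a2, c=a3: lhs=a1 != rhs=0
  e.g. a=a1, b=a2, c=a4: lhs=a1 != rhs=0
Total violating triples: 336


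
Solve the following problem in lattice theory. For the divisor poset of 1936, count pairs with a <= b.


The order relation is {(a,b) : a <= b}, reflexive so it includes (a,a).
Examples: (1,1), (1,11), (1,121), (1,16), (1,176), ...
Total ordered pairs: 90


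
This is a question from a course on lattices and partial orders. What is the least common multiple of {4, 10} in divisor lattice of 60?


In a divisor lattice, join = lcm (least common multiple).
Compute lcm iteratively: start with first element, then lcm(current, next).
Elements: [4, 10]
lcm(4,10) = 20
Final lcm = 20


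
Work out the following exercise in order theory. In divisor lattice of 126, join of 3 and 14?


In a divisor lattice, join = lcm (least common multiple).
gcd(3,14) = 1
lcm(3,14) = 3*14/gcd = 42/1 = 42


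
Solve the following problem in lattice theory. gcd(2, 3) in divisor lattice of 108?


Meet=gcd.
gcd(2,3)=1


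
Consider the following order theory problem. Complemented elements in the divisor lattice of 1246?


An element a is complemented if some b has a meet b = bottom, a join b = top.
a is complemented iff gcd(a, n/a)=1, i.e. a is a unitary divisor of 1246.
Complemented elements: 1, 2, 7, 14, 89, 178, ... (2 more)
Count: 8


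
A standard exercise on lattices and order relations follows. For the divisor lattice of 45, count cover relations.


A cover relation a -< b holds when a < b with no c strictly between.
Cover relations:
  1 -< 3
  1 -< 5
  3 -< 9
  3 -< 15
  5 -< 15
  9 -< 45
  15 -< 45
Total: 7


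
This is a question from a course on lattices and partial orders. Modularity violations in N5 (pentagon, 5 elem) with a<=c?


Modular law: if a <= c then a v (b ^ c) = (a v b) ^ c.
Check all triples (a,b,c) with a <= c among 5 elements.
  e.g. a=a, b=c, c=b: lhs=a != rhs=b
Total violating triples: 1


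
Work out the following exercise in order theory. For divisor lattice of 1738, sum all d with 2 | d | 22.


Interval [2,22] in divisors of 1738: [2, 22]
Sum = 24


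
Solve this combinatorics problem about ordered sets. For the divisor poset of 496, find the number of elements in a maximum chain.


A chain is a totally ordered subset; we count the number of elements in a maximum chain.
Compute, for each element x, the size of the longest chain ending at x:
  1: 1
  2: 2
  31: 2
  4: 3
  8: 4
  62: 3
  ...
A maximum chain: 1 < 2 < 4 < 8 < 16 < 496
Number of elements in the longest chain: 6


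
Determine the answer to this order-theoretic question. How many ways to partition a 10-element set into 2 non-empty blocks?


S(n,k) = k*S(n-1,k) + S(n-1,k-1).
S(9,2) = 255, S(9,1) = 1
S(10,2) = 2*255 + 1 = 510 + 1
S(10,2) = 511


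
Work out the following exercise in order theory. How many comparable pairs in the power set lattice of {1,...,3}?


A comparable pair {a,b} has a < b or b < a in the order.
Count unordered pairs where one element is strictly below the other.
Examples: {{},{1}}, {{},{2}}, {{},{3}}, {{},{1,2}}, ...
Total comparable pairs: 19


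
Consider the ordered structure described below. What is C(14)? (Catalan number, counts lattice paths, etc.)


C(n) = C(2n, n) / (n+1).
C(28, 14) = 40116600
C(14) = 40116600 / 15 = 2674440


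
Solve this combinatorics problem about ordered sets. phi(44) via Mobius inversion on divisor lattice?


phi(n) = n * prod_{p|n} (1 - 1/p).
Prime divisors of 44: [2, 11]
phi(44) = 44 * (1 - 1/2) * (1 - 1/11)
phi(44) = 20


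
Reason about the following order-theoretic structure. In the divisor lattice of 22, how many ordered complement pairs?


Complement pair (a,b): a meet b = bottom, a join b = top.
Here: gcd(a,b)=1 and lcm(a,b)=22, i.e. a*b=22 with a,b coprime.
Pairs found: (1,22), (2,11), (11,2), (22,1)
Total ordered pairs: 4


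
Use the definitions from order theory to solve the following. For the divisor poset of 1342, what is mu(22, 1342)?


In a divisor lattice, mu(a,b) = mu(b/a) where mu is the classical Mobius function.
b/a = 1342/22 = 61
Prime factorization of 61: primes [61]
61 is squarefree with 1 prime factor(s), so mu(61) = (-1)^1 = -1


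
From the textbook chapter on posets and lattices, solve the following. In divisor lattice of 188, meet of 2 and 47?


In a divisor lattice, meet = gcd (greatest common divisor).
By Euclidean algorithm or factoring: gcd(2,47) = 1


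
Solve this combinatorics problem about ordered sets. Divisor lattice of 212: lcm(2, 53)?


Join=lcm.
gcd(2,53)=1
lcm=106


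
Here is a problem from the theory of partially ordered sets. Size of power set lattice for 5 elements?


Power set = 2^n.
2^5 = 32


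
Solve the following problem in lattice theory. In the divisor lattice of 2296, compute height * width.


Height = length of longest chain minus 1; width = size of largest antichain.
A maximum chain: 1 | 41 | 287 | 574 | 1148 | 2296  (height 5).
A maximum antichain: {4, 14, 82, 287}  (width 4).
Product = 5 * 4 = 20


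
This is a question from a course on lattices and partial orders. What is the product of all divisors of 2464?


Divisors of 2464: [1, 2, 4, 7, 8, 11, 14, 16, 22, 28, 32, 44, 56, 77, 88, 112, 154, 176, 224, 308, 352, 616, 1232, 2464]
Product = n^(d(n)/2) = 2464^(24/2)
Product = 50082781634695956879921596112047907536896


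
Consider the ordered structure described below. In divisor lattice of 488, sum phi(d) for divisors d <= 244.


Divisors of 488 up to 244: [1, 2, 4, 8, 61, 122, 244]
phi values: [1, 1, 2, 4, 60, 60, 120]
Sum = 248


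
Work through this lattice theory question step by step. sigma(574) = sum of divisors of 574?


sigma(n) = sum of divisors.
Divisors of 574: [1, 2, 7, 14, 41, 82, 287, 574]
Sum = 1008


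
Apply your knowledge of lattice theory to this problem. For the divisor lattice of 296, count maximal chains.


A maximal chain goes from the minimum element to a maximal element via cover relations.
Counting all min-to-max paths in the cover graph.
Total maximal chains: 4


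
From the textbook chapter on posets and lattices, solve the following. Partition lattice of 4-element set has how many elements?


B(n) = number of set partitions of an n-element set.
B(n) satisfies the recurrence: B(n+1) = sum_k C(n,k)*B(k).
B(4) = 15


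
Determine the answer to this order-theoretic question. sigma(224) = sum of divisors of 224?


sigma(n) = sum of divisors.
Divisors of 224: [1, 2, 4, 7, 8, 14, 16, 28, 32, 56, 112, 224]
Sum = 504


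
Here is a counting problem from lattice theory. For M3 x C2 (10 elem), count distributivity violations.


Distributive law: a ^ (b v c) = (a ^ b) v (a ^ c).
Check all 10^3 = 1000 ordered triples (a,b,c).
  e.g. a=(a1,0), b=(a2,0), c=(a3,0): lhs=(a1,0) != rhs=(0,0)
  e.g. a=(a1,0), b=(a2,0), c=(a3,1): lhs=(a1,0) != rhs=(0,0)
Total violating triples: 48


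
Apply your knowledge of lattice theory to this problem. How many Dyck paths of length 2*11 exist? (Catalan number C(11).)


C(n) = C(2n, n) / (n+1).
C(22, 11) = 705432
C(11) = 705432 / 12 = 58786


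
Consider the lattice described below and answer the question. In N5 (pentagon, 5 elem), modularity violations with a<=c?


Modular law: if a <= c then a v (b ^ c) = (a v b) ^ c.
Check all triples (a,b,c) with a <= c among 5 elements.
  e.g. a=a, b=c, c=b: lhs=a != rhs=b
Total violating triples: 1


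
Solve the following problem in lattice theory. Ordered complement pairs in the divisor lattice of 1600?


Complement pair (a,b): a meet b = bottom, a join b = top.
Here: gcd(a,b)=1 and lcm(a,b)=1600, i.e. a*b=1600 with a,b coprime.
Pairs found: (1,1600), (25,64), (64,25), (1600,1)
Total ordered pairs: 4


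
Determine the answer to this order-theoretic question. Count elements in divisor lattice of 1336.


Divisors of 1336: [1, 2, 4, 8, 167, 334, 668, 1336]
Count: 8


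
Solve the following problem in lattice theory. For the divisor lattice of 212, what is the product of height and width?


Height = length of longest chain minus 1; width = size of largest antichain.
A maximum chain: 1 | 53 | 106 | 212  (height 3).
A maximum antichain: {2, 53}  (width 2).
Product = 3 * 2 = 6


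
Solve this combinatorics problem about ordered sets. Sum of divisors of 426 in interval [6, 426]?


Interval [6,426] in divisors of 426: [6, 426]
Sum = 432


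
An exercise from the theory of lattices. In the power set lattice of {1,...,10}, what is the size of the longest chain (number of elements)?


A chain is a totally ordered subset; we count the number of elements in a maximum chain.
Compute, for each element x, the size of the longest chain ending at x:
  {}: 1
  {1}: 2
  {2}: 2
  {3}: 2
  {4}: 2
  {5}: 2
  ...
A maximum chain: {} < {1} < {1,2} < {1,2,3} < {1,2,3,4} < {1,2,3,4,5} < {1,2,3,4,5,6} < {1,2,3,4,5,6,7} < {1,2,3,4,5,6,7,8} < {1,2,3,4,5,6,7,8,9} < {1,2,3,4,5,6,7,8,9,10}
Number of elements in the longest chain: 11


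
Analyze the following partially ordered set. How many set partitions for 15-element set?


B(n) = number of set partitions of an n-element set.
B(n) satisfies the recurrence: B(n+1) = sum_k C(n,k)*B(k).
B(15) = 1382958545


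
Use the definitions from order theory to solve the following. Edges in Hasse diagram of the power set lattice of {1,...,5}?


A cover relation a -< b holds when a < b with no c strictly between.
Cover relations:
  {} -< {1}
  {} -< {2}
  {} -< {3}
  {} -< {4}
  {} -< {5}
  {1} -< {1,2}
  {1} -< {1,3}
  {1} -< {1,4}
  ...72 more
Total: 80


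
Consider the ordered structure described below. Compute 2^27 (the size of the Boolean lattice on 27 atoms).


Power set = 2^n.
2^27 = 134217728


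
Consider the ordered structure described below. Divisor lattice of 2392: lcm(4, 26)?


Join=lcm.
gcd(4,26)=2
lcm=52


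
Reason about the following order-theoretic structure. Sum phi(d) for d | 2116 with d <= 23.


Divisors of 2116 up to 23: [1, 2, 4, 23]
phi values: [1, 1, 2, 22]
Sum = 26


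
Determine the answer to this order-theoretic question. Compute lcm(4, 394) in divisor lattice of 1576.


In a divisor lattice, join = lcm (least common multiple).
gcd(4,394) = 2
lcm(4,394) = 4*394/gcd = 1576/2 = 788


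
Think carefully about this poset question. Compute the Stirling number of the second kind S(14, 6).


S(n,k) = k*S(n-1,k) + S(n-1,k-1).
S(13,6) = 9321312, S(13,5) = 7508501
S(14,6) = 6*9321312 + 7508501 = 55927872 + 7508501
S(14,6) = 63436373


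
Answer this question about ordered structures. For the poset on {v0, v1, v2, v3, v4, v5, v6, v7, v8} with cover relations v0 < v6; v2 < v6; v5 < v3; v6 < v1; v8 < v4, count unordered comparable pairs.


A comparable pair {a,b} has a < b or b < a in the order.
Count unordered pairs where one element is strictly below the other.
Examples: {v0,v1}, {v0,v6}, {v1,v2}, {v1,v6}, ...
Total comparable pairs: 7


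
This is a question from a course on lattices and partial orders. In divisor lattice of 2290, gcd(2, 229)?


Meet=gcd.
gcd(2,229)=1


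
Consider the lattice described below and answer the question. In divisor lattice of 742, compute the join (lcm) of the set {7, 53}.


In a divisor lattice, join = lcm (least common multiple).
Compute lcm iteratively: start with first element, then lcm(current, next).
Elements: [7, 53]
lcm(7,53) = 371
Final lcm = 371


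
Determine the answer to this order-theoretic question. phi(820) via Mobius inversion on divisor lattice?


phi(n) = n * prod_{p|n} (1 - 1/p).
Prime divisors of 820: [2, 5, 41]
phi(820) = 820 * (1 - 1/2) * (1 - 1/5) * (1 - 1/41)
phi(820) = 320


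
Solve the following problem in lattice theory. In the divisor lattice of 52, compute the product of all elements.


Divisors of 52: [1, 2, 4, 13, 26, 52]
Product = n^(d(n)/2) = 52^(6/2)
Product = 140608


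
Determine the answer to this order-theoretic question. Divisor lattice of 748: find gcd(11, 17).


In a divisor lattice, meet = gcd (greatest common divisor).
By Euclidean algorithm or factoring: gcd(11,17) = 1


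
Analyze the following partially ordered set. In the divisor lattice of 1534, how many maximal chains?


A maximal chain goes from the minimum element to a maximal element via cover relations.
Counting all min-to-max paths in the cover graph.
Total maximal chains: 6


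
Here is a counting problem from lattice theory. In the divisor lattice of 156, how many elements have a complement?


An element a is complemented if some b has a meet b = bottom, a join b = top.
a is complemented iff gcd(a, n/a)=1, i.e. a is a unitary divisor of 156.
Complemented elements: 1, 3, 4, 12, 13, 39, ... (2 more)
Count: 8


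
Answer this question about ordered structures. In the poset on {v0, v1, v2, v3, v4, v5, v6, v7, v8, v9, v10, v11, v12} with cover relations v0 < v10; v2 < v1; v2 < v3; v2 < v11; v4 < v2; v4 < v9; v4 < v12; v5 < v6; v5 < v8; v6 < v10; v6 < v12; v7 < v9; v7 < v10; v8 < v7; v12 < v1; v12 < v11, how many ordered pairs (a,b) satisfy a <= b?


The order relation is {(a,b) : a <= b}, reflexive so it includes (a,a).
Examples: (v0,v0), (v0,v10), (v1,v1), (v10,v10), (v11,v11), ...
Total ordered pairs: 42


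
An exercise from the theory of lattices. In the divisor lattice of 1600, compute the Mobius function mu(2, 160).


In a divisor lattice, mu(a,b) = mu(b/a) where mu is the classical Mobius function.
b/a = 160/2 = 80
Prime factorization of 80: primes [2, 5]
80 is not squarefree, so mu(80) = 0


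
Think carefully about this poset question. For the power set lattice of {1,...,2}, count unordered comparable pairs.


A comparable pair {a,b} has a < b or b < a in the order.
Count unordered pairs where one element is strictly below the other.
Examples: {{},{1}}, {{},{2}}, {{},{1,2}}, {{1},{1,2}}, ...
Total comparable pairs: 5


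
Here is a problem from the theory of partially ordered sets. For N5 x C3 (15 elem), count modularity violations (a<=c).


Modular law: if a <= c then a v (b ^ c) = (a v b) ^ c.
Check all triples (a,b,c) with a <= c among 15 elements.
  e.g. a=(a,0), b=(c,0), c=(b,0): lhs=(a,0) != rhs=(b,0)
  e.g. a=(a,0), b=(c,1), c=(b,0): lhs=(a,0) != rhs=(b,0)
Total violating triples: 18


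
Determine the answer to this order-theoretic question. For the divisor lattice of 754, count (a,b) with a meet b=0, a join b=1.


Complement pair (a,b): a meet b = bottom, a join b = top.
Here: gcd(a,b)=1 and lcm(a,b)=754, i.e. a*b=754 with a,b coprime.
Pairs found: (1,754), (2,377), (13,58), (26,29), ... (4 more)
Total ordered pairs: 8


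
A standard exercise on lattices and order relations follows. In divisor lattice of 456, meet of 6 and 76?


In a divisor lattice, meet = gcd (greatest common divisor).
By Euclidean algorithm or factoring: gcd(6,76) = 2


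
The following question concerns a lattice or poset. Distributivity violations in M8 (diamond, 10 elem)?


Distributive law: a ^ (b v c) = (a ^ b) v (a ^ c).
Check all 10^3 = 1000 ordered triples (a,b,c).
  e.g. a=a1, b=a2, c=a3: lhs=a1 != rhs=0
  e.g. a=a1, b=a2, c=a4: lhs=a1 != rhs=0
Total violating triples: 336


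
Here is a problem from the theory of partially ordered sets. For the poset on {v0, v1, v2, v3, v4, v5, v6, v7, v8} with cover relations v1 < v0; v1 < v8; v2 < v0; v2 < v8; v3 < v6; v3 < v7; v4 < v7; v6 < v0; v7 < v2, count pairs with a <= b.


The order relation is {(a,b) : a <= b}, reflexive so it includes (a,a).
Examples: (v0,v0), (v1,v0), (v1,v1), (v1,v8), (v2,v0), ...
Total ordered pairs: 26


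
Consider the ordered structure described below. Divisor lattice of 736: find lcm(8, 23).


In a divisor lattice, join = lcm (least common multiple).
gcd(8,23) = 1
lcm(8,23) = 8*23/gcd = 184/1 = 184


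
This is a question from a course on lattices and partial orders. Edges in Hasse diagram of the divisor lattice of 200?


A cover relation a -< b holds when a < b with no c strictly between.
Cover relations:
  1 -< 2
  1 -< 5
  2 -< 4
  2 -< 10
  4 -< 8
  4 -< 20
  5 -< 10
  5 -< 25
  ...9 more
Total: 17


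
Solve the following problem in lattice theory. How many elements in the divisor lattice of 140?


Divisors of 140: [1, 2, 4, 5, 7, 10, 14, 20, 28, 35, 70, 140]
Count: 12


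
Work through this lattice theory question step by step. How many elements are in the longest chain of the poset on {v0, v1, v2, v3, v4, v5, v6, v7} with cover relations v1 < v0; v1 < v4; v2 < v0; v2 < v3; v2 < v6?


A chain is a totally ordered subset; we count the number of elements in a maximum chain.
Compute, for each element x, the size of the longest chain ending at x:
  v1: 1
  v2: 1
  v5: 1
  v7: 1
  v3: 2
  v4: 2
  ...
A maximum chain: v1 < v0
Number of elements in the longest chain: 2


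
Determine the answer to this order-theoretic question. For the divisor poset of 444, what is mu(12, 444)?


In a divisor lattice, mu(a,b) = mu(b/a) where mu is the classical Mobius function.
b/a = 444/12 = 37
Prime factorization of 37: primes [37]
37 is squarefree with 1 prime factor(s), so mu(37) = (-1)^1 = -1


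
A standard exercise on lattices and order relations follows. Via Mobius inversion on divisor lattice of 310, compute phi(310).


phi(n) = n * prod_{p|n} (1 - 1/p).
Prime divisors of 310: [2, 5, 31]
phi(310) = 310 * (1 - 1/2) * (1 - 1/5) * (1 - 1/31)
phi(310) = 120


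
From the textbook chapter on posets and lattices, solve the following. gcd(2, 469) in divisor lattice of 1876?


Meet=gcd.
gcd(2,469)=1


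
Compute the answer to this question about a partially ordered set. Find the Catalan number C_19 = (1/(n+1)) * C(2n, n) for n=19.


C(n) = C(2n, n) / (n+1).
C(38, 19) = 35345263800
C(19) = 35345263800 / 20 = 1767263190


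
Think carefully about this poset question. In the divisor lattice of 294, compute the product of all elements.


Divisors of 294: [1, 2, 3, 6, 7, 14, 21, 42, 49, 98, 147, 294]
Product = n^(d(n)/2) = 294^(12/2)
Product = 645779095649856


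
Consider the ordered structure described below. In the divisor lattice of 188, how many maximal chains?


A maximal chain goes from the minimum element to a maximal element via cover relations.
Counting all min-to-max paths in the cover graph.
Total maximal chains: 3


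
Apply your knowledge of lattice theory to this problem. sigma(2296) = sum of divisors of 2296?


sigma(n) = sum of divisors.
Divisors of 2296: [1, 2, 4, 7, 8, 14, 28, 41, 56, 82, 164, 287, 328, 574, 1148, 2296]
Sum = 5040


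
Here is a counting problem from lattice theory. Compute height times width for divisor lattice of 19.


Height = length of longest chain minus 1; width = size of largest antichain.
A maximum chain: 1 | 19  (height 1).
A maximum antichain: {1}  (width 1).
Product = 1 * 1 = 1


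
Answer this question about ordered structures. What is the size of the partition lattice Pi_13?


B(n) = number of set partitions of an n-element set.
B(n) satisfies the recurrence: B(n+1) = sum_k C(n,k)*B(k).
B(13) = 27644437


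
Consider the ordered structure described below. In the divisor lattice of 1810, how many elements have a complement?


An element a is complemented if some b has a meet b = bottom, a join b = top.
a is complemented iff gcd(a, n/a)=1, i.e. a is a unitary divisor of 1810.
Complemented elements: 1, 2, 5, 10, 181, 362, ... (2 more)
Count: 8


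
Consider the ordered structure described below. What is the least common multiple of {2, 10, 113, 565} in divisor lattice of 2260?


In a divisor lattice, join = lcm (least common multiple).
Compute lcm iteratively: start with first element, then lcm(current, next).
Elements: [2, 10, 113, 565]
lcm(2,10) = 10
lcm(10,113) = 1130
lcm(1130,565) = 1130
Final lcm = 1130


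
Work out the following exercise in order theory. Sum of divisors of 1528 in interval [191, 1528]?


Interval [191,1528] in divisors of 1528: [191, 382, 764, 1528]
Sum = 2865


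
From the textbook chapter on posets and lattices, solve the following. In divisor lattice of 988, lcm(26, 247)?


Join=lcm.
gcd(26,247)=13
lcm=494


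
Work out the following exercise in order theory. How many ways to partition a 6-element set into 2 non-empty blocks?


S(n,k) = k*S(n-1,k) + S(n-1,k-1).
S(5,2) = 15, S(5,1) = 1
S(6,2) = 2*15 + 1 = 30 + 1
S(6,2) = 31


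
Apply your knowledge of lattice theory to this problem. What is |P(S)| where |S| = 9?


Power set = 2^n.
2^9 = 512


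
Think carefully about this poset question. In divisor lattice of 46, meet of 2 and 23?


In a divisor lattice, meet = gcd (greatest common divisor).
By Euclidean algorithm or factoring: gcd(2,23) = 1


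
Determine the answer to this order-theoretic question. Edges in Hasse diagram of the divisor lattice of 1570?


A cover relation a -< b holds when a < b with no c strictly between.
Cover relations:
  1 -< 2
  1 -< 5
  1 -< 157
  2 -< 10
  2 -< 314
  5 -< 10
  5 -< 785
  10 -< 1570
  ...4 more
Total: 12


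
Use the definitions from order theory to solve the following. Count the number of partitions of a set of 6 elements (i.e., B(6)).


B(n) = number of set partitions of an n-element set.
B(n) satisfies the recurrence: B(n+1) = sum_k C(n,k)*B(k).
B(6) = 203


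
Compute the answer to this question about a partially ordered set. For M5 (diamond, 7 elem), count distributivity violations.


Distributive law: a ^ (b v c) = (a ^ b) v (a ^ c).
Check all 7^3 = 343 ordered triples (a,b,c).
  e.g. a=a1, b=a2, c=a3: lhs=a1 != rhs=0
  e.g. a=a1, b=a2, c=a4: lhs=a1 != rhs=0
Total violating triples: 60


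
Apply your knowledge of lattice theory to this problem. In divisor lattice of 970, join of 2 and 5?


In a divisor lattice, join = lcm (least common multiple).
gcd(2,5) = 1
lcm(2,5) = 2*5/gcd = 10/1 = 10


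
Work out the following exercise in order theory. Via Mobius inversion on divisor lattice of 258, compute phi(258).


phi(n) = n * prod_{p|n} (1 - 1/p).
Prime divisors of 258: [2, 3, 43]
phi(258) = 258 * (1 - 1/2) * (1 - 1/3) * (1 - 1/43)
phi(258) = 84


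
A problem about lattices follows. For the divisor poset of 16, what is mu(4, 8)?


In a divisor lattice, mu(a,b) = mu(b/a) where mu is the classical Mobius function.
b/a = 8/4 = 2
Prime factorization of 2: primes [2]
2 is squarefree with 1 prime factor(s), so mu(2) = (-1)^1 = -1


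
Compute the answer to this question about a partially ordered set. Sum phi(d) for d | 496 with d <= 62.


Divisors of 496 up to 62: [1, 2, 4, 8, 16, 31, 62]
phi values: [1, 1, 2, 4, 8, 30, 30]
Sum = 76


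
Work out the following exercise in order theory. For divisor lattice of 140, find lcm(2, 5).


In a divisor lattice, join = lcm (least common multiple).
Compute lcm iteratively: start with first element, then lcm(current, next).
Elements: [2, 5]
lcm(2,5) = 10
Final lcm = 10


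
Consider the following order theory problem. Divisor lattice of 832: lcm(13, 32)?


Join=lcm.
gcd(13,32)=1
lcm=416


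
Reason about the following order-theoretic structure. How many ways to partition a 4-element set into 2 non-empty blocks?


S(n,k) = k*S(n-1,k) + S(n-1,k-1).
S(3,2) = 3, S(3,1) = 1
S(4,2) = 2*3 + 1 = 6 + 1
S(4,2) = 7


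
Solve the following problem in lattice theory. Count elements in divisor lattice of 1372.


Divisors of 1372: [1, 2, 4, 7, 14, 28, 49, 98, 196, 343, 686, 1372]
Count: 12


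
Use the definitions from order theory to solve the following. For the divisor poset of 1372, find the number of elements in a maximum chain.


A chain is a totally ordered subset; we count the number of elements in a maximum chain.
Compute, for each element x, the size of the longest chain ending at x:
  1: 1
  2: 2
  7: 2
  4: 3
  49: 3
  14: 3
  ...
A maximum chain: 1 < 2 < 4 < 28 < 196 < 1372
Number of elements in the longest chain: 6


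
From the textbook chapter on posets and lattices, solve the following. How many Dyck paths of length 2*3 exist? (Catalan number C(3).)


C(n) = C(2n, n) / (n+1).
C(6, 3) = 20
C(3) = 20 / 4 = 5


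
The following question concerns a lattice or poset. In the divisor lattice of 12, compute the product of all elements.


Divisors of 12: [1, 2, 3, 4, 6, 12]
Product = n^(d(n)/2) = 12^(6/2)
Product = 1728


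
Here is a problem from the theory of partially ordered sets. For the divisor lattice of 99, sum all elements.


sigma(n) = sum of divisors.
Divisors of 99: [1, 3, 9, 11, 33, 99]
Sum = 156


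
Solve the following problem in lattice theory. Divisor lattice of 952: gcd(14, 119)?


Meet=gcd.
gcd(14,119)=7


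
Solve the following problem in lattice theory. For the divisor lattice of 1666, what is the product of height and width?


Height = length of longest chain minus 1; width = size of largest antichain.
A maximum chain: 1 | 17 | 119 | 833 | 1666  (height 4).
A maximum antichain: {14, 34, 49, 119}  (width 4).
Product = 4 * 4 = 16


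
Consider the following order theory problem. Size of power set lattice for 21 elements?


Power set = 2^n.
2^21 = 2097152


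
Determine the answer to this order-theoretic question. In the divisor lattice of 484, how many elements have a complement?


An element a is complemented if some b has a meet b = bottom, a join b = top.
a is complemented iff gcd(a, n/a)=1, i.e. a is a unitary divisor of 484.
Complemented elements: 1, 4, 121, 484
Count: 4


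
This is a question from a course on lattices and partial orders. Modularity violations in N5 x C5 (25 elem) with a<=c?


Modular law: if a <= c then a v (b ^ c) = (a v b) ^ c.
Check all triples (a,b,c) with a <= c among 25 elements.
  e.g. a=(a,0), b=(c,0), c=(b,0): lhs=(a,0) != rhs=(b,0)
  e.g. a=(a,0), b=(c,1), c=(b,0): lhs=(a,0) != rhs=(b,0)
Total violating triples: 75


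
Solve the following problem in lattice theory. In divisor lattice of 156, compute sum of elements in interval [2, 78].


Interval [2,78] in divisors of 156: [2, 6, 26, 78]
Sum = 112


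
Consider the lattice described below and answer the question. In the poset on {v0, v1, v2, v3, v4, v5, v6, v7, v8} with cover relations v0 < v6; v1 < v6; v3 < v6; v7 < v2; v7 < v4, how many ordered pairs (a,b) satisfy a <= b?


The order relation is {(a,b) : a <= b}, reflexive so it includes (a,a).
Examples: (v0,v0), (v0,v6), (v1,v1), (v1,v6), (v2,v2), ...
Total ordered pairs: 14


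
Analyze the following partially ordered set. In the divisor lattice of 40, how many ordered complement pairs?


Complement pair (a,b): a meet b = bottom, a join b = top.
Here: gcd(a,b)=1 and lcm(a,b)=40, i.e. a*b=40 with a,b coprime.
Pairs found: (1,40), (5,8), (8,5), (40,1)
Total ordered pairs: 4


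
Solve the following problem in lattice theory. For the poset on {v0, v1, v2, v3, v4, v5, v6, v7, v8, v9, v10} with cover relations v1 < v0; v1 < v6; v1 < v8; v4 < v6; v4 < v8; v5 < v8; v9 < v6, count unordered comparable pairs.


A comparable pair {a,b} has a < b or b < a in the order.
Count unordered pairs where one element is strictly below the other.
Examples: {v0,v1}, {v1,v6}, {v1,v8}, {v4,v6}, ...
Total comparable pairs: 7


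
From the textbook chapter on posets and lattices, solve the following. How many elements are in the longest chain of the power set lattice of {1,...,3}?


A chain is a totally ordered subset; we count the number of elements in a maximum chain.
Compute, for each element x, the size of the longest chain ending at x:
  {}: 1
  {1}: 2
  {2}: 2
  {3}: 2
  {1,2}: 3
  {1,3}: 3
  ...
A maximum chain: {} < {1} < {1,2} < {1,2,3}
Number of elements in the longest chain: 4


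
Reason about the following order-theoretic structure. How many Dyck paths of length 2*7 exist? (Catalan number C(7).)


C(n) = C(2n, n) / (n+1).
C(14, 7) = 3432
C(7) = 3432 / 8 = 429


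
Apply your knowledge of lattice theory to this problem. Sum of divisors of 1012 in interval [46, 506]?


Interval [46,506] in divisors of 1012: [46, 506]
Sum = 552


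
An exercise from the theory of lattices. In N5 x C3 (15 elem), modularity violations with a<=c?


Modular law: if a <= c then a v (b ^ c) = (a v b) ^ c.
Check all triples (a,b,c) with a <= c among 15 elements.
  e.g. a=(a,0), b=(c,0), c=(b,0): lhs=(a,0) != rhs=(b,0)
  e.g. a=(a,0), b=(c,1), c=(b,0): lhs=(a,0) != rhs=(b,0)
Total violating triples: 18


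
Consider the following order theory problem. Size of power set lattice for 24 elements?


Power set = 2^n.
2^24 = 16777216


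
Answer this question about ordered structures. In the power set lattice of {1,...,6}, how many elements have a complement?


An element a is complemented if some b has a meet b = bottom, a join b = top.
every subset A has complement S\A, so all elements are complemented.
Complemented elements: {}, {1}, {2}, {3}, {4}, {5}, ... (58 more)
Count: 64


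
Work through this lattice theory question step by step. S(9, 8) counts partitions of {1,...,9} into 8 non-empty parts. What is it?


S(n,k) = k*S(n-1,k) + S(n-1,k-1).
S(8,8) = 1, S(8,7) = 28
S(9,8) = 8*1 + 28 = 8 + 28
S(9,8) = 36


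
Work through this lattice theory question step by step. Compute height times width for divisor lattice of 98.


Height = length of longest chain minus 1; width = size of largest antichain.
A maximum chain: 1 | 7 | 49 | 98  (height 3).
A maximum antichain: {2, 7}  (width 2).
Product = 3 * 2 = 6


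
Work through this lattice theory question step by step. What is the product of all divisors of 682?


Divisors of 682: [1, 2, 11, 22, 31, 62, 341, 682]
Product = n^(d(n)/2) = 682^(8/2)
Product = 216340335376


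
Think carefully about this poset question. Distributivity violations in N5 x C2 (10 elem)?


Distributive law: a ^ (b v c) = (a ^ b) v (a ^ c).
Check all 10^3 = 1000 ordered triples (a,b,c).
  e.g. a=(b,0), b=(a,0), c=(c,0): lhs=(b,0) != rhs=(a,0)
  e.g. a=(b,0), b=(a,0), c=(c,1): lhs=(b,0) != rhs=(a,0)
Total violating triples: 16


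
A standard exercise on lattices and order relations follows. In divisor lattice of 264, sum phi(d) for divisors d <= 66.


Divisors of 264 up to 66: [1, 2, 3, 4, 6, 8, 11, 12, 22, 24, 33, 44, 66]
phi values: [1, 1, 2, 2, 2, 4, 10, 4, 10, 8, 20, 20, 20]
Sum = 104


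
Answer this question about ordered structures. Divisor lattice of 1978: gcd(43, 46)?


Meet=gcd.
gcd(43,46)=1


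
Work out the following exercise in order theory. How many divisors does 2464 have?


Divisors of 2464: [1, 2, 4, 7, 8, 11, 14, 16, 22, 28, 32, 44, 56, 77, 88, 112, 154, 176, 224, 308, 352, 616, 1232, 2464]
Count: 24


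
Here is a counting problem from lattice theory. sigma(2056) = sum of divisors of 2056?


sigma(n) = sum of divisors.
Divisors of 2056: [1, 2, 4, 8, 257, 514, 1028, 2056]
Sum = 3870


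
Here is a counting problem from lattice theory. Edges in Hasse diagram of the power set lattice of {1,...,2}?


A cover relation a -< b holds when a < b with no c strictly between.
Cover relations:
  {} -< {1}
  {} -< {2}
  {1} -< {1,2}
  {2} -< {1,2}
Total: 4


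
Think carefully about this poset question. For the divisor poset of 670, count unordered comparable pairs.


A comparable pair {a,b} has a < b or b < a in the order.
Count unordered pairs where one element is strictly below the other.
Examples: {1,2}, {1,5}, {1,10}, {1,67}, ...
Total comparable pairs: 19


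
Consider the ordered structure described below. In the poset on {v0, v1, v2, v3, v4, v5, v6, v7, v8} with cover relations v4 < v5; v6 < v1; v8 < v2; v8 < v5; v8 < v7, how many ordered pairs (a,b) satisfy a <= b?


The order relation is {(a,b) : a <= b}, reflexive so it includes (a,a).
Examples: (v0,v0), (v1,v1), (v2,v2), (v3,v3), (v4,v4), ...
Total ordered pairs: 14


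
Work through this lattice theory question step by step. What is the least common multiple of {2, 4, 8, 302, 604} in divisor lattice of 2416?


In a divisor lattice, join = lcm (least common multiple).
Compute lcm iteratively: start with first element, then lcm(current, next).
Elements: [2, 4, 8, 302, 604]
lcm(2,4) = 4
lcm(4,8) = 8
lcm(8,302) = 1208
lcm(1208,604) = 1208
Final lcm = 1208


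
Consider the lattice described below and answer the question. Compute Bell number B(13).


B(n) = number of set partitions of an n-element set.
B(n) satisfies the recurrence: B(n+1) = sum_k C(n,k)*B(k).
B(13) = 27644437
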